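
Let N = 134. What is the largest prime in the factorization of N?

134 = 2 · 67
67 is prime.
So 134 = 2 · 67; the largest prime factor is 67.

67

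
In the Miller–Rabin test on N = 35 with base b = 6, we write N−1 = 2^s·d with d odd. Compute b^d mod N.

35 − 1 = 34 = 2^1 · 17, so d = 17.
6^1 ≡ 6 (mod 35)
6^2 ≡ 6^2 = 36 ≡ 1 (mod 35)
6^4 ≡ 1^2 = 1 ≡ 1 (mod 35)
6^8 ≡ 1^2 = 1 ≡ 1 (mod 35)
6^16 ≡ 1^2 = 1 ≡ 1 (mod 35)
17 = 16 + 1 in binary powers of 2.
So 6^17 ≡ 1 · 6 ≡ 6 (mod 35).
Squaring chain: 6; never reaches −1, so base 6 is a Miller–Rabin witness that 35 is composite.

6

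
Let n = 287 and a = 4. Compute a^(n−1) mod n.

4^1 ≡ 4 (mod 287)
4^2 ≡ 4^2 = 16 ≡ 16 (mod 287)
4^4 ≡ 16^2 = 256 ≡ 256 (mod 287)
4^8 ≡ 256^2 = 65536 ≡ 100 (mod 287)
4^16 ≡ 100^2 = 10000 ≡ 242 (mod 287)
4^32 ≡ 242^2 = 58564 ≡ 16 (mod 287)
4^64 ≡ 16^2 = 256 ≡ 256 (mod 287)
4^128 ≡ 256^2 = 65536 ≡ 100 (mod 287)
4^256 ≡ 100^2 = 10000 ≡ 242 (mod 287)
286 = 256 + 16 + 8 + 4 + 2 in binary powers of 2.
So 4^286 ≡ 242 · 242 · 100 · 256 · 16 ≡ 242 (mod 287).
Since 242 ≠ 1, base 4 is a Fermat witness: 287 is composite.

242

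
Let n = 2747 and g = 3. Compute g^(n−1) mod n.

91

3^1 ≡ 3 (mod 2747)
3^2 ≡ 3^2 = 9 ≡ 9 (mod 2747)
3^4 ≡ 9^2 = 81 ≡ 81 (mod 2747)
3^8 ≡ 81^2 = 6561 ≡ 1067 (mod 2747)
3^16 ≡ 1067^2 = 1138489 ≡ 1231 (mod 2747)
3^32 ≡ 1231^2 = 1515361 ≡ 1764 (mod 2747)
3^64 ≡ 1764^2 = 3111696 ≡ 2092 (mod 2747)
3^128 ≡ 2092^2 = 4376464 ≡ 493 (mod 2747)
3^256 ≡ 493^2 = 243049 ≡ 1313 (mod 2747)
3^512 ≡ 1313^2 = 1723969 ≡ 1600 (mod 2747)
3^1024 ≡ 1600^2 = 2560000 ≡ 2543 (mod 2747)
3^2048 ≡ 2543^2 = 6466849 ≡ 411 (mod 2747)
2746 = 2048 + 512 + 128 + 32 + 16 + 8 + 2 in binary powers of 2.
So 3^2746 ≡ 411 · 1600 · 493 · 1764 · 1231 · 1067 · 9 ≡ 91 (mod 2747).
Since 91 ≠ 1, base 3 is a Fermat witness: 2747 is composite.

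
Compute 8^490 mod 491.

8^1 ≡ 8 (mod 491)
8^2 ≡ 8^2 = 64 ≡ 64 (mod 491)
8^4 ≡ 64^2 = 4096 ≡ 168 (mod 491)
8^8 ≡ 168^2 = 28224 ≡ 237 (mod 491)
8^16 ≡ 237^2 = 56169 ≡ 195 (mod 491)
8^32 ≡ 195^2 = 38025 ≡ 218 (mod 491)
8^64 ≡ 218^2 = 47524 ≡ 388 (mod 491)
8^128 ≡ 388^2 = 150544 ≡ 298 (mod 491)
8^256 ≡ 298^2 = 88804 ≡ 424 (mod 491)
490 = 256 + 128 + 64 + 32 + 8 + 2 in binary powers of 2.
So 8^490 ≡ 424 · 298 · 388 · 218 · 237 · 64 ≡ 1 (mod 491).
Since the result is 1, base 8 gives no evidence that 491 is composite.

1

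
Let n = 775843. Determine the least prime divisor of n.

41

775843 is odd.
Digit sum 34, not divisible by 3.
Ends in 3: not divisible by 5.
7: 775843 = 7·110834 + 5
11: 775843 = 11·70531 + 2
13: 775843 = 13·59680 + 3
17: 775843 = 17·45637 + 14
19: 775843 = 19·40833 + 16
23: 775843 = 23·33732 + 7
29: 775843 = 29·26753 + 6
31: 775843 = 31·25027 + 6
37: 775843 = 37·20968 + 27
41: 775843 = 41·18923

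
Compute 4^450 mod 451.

4^1 ≡ 4 (mod 451)
4^2 ≡ 4^2 = 16 ≡ 16 (mod 451)
4^4 ≡ 16^2 = 256 ≡ 256 (mod 451)
4^8 ≡ 256^2 = 65536 ≡ 141 (mod 451)
4^16 ≡ 141^2 = 19881 ≡ 37 (mod 451)
4^32 ≡ 37^2 = 1369 ≡ 16 (mod 451)
4^64 ≡ 16^2 = 256 ≡ 256 (mod 451)
4^128 ≡ 256^2 = 65536 ≡ 141 (mod 451)
4^256 ≡ 141^2 = 19881 ≡ 37 (mod 451)
450 = 256 + 128 + 64 + 2 in binary powers of 2.
So 4^450 ≡ 37 · 141 · 256 · 16 ≡ 1 (mod 451).
Since the result is 1, base 4 gives no evidence that 451 is composite.

1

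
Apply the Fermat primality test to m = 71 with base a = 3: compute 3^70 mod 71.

1

3^1 ≡ 3 (mod 71)
3^2 ≡ 3^2 = 9 ≡ 9 (mod 71)
3^4 ≡ 9^2 = 81 ≡ 10 (mod 71)
3^8 ≡ 10^2 = 100 ≡ 29 (mod 71)
3^16 ≡ 29^2 = 841 ≡ 60 (mod 71)
3^32 ≡ 60^2 = 3600 ≡ 50 (mod 71)
3^64 ≡ 50^2 = 2500 ≡ 15 (mod 71)
70 = 64 + 4 + 2 in binary powers of 2.
So 3^70 ≡ 15 · 10 · 9 ≡ 1 (mod 71).
Since the result is 1, base 3 gives no evidence that 71 is composite.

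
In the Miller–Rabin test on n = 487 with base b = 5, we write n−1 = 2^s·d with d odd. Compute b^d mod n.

486

487 − 1 = 486 = 2^1 · 243, so d = 243.
5^1 ≡ 5 (mod 487)
5^2 ≡ 5^2 = 25 ≡ 25 (mod 487)
5^4 ≡ 25^2 = 625 ≡ 138 (mod 487)
5^8 ≡ 138^2 = 19044 ≡ 51 (mod 487)
5^16 ≡ 51^2 = 2601 ≡ 166 (mod 487)
5^32 ≡ 166^2 = 27556 ≡ 284 (mod 487)
5^64 ≡ 284^2 = 80656 ≡ 301 (mod 487)
5^128 ≡ 301^2 = 90601 ≡ 19 (mod 487)
243 = 128 + 64 + 32 + 16 + 2 + 1 in binary powers of 2.
So 5^243 ≡ 19 · 301 · 284 · 166 · 25 · 5 ≡ 486 (mod 487).
Since 5^d ≡ 486 (mod 487), base 5 does not prove 487 composite.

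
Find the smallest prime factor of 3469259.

59

3469259 is odd.
Digit sum 38, not divisible by 3.
Ends in 9: not divisible by 5.
7: 3469259 = 7·495608 + 3
11: 3469259 = 11·315387 + 2
13: 3469259 = 13·266866 + 1
17: 3469259 = 17·204074 + 1
19: 3469259 = 19·182592 + 11
23: 3469259 = 23·150837 + 8
29: 3469259 = 29·119629 + 18
31: 3469259 = 31·111911 + 18
37: 3469259 = 37·93763 + 28
41: 3469259 = 41·84616 + 3
43: 3469259 = 43·80680 + 19
47: 3469259 = 47·73814 + 1
53: 3469259 = 53·65457 + 38
59: 3469259 = 59·58801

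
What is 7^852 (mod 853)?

1

7^1 ≡ 7 (mod 853)
7^2 ≡ 7^2 = 49 ≡ 49 (mod 853)
7^4 ≡ 49^2 = 2401 ≡ 695 (mod 853)
7^8 ≡ 695^2 = 483025 ≡ 227 (mod 853)
7^16 ≡ 227^2 = 51529 ≡ 349 (mod 853)
7^32 ≡ 349^2 = 121801 ≡ 675 (mod 853)
7^64 ≡ 675^2 = 455625 ≡ 123 (mod 853)
7^128 ≡ 123^2 = 15129 ≡ 628 (mod 853)
7^256 ≡ 628^2 = 394384 ≡ 298 (mod 853)
7^512 ≡ 298^2 = 88804 ≡ 92 (mod 853)
852 = 512 + 256 + 64 + 16 + 4 in binary powers of 2.
So 7^852 ≡ 92 · 298 · 123 · 349 · 695 ≡ 1 (mod 853).
Since the result is 1, base 7 gives no evidence that 853 is composite.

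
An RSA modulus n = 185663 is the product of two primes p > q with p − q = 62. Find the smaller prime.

401

Since p = q + 62, we have 185663 = q(q + 62), so q² + 62q − 185663 = 0.
Discriminant: 62² + 4·185663 = 3844 + 742652 = 746496; √746496 = 864.
q = (−62 + 864)/2 = 401, and p = q + 62 = 463.
Check: 401 · 463 = 185663.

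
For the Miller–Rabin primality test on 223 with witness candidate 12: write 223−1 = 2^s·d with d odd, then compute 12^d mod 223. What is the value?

223 − 1 = 222 = 2^1 · 111, so d = 111.
12^1 ≡ 12 (mod 223)
12^2 ≡ 12^2 = 144 ≡ 144 (mod 223)
12^4 ≡ 144^2 = 20736 ≡ 220 (mod 223)
12^8 ≡ 220^2 = 48400 ≡ 9 (mod 223)
12^16 ≡ 9^2 = 81 ≡ 81 (mod 223)
12^32 ≡ 81^2 = 6561 ≡ 94 (mod 223)
12^64 ≡ 94^2 = 8836 ≡ 139 (mod 223)
111 = 64 + 32 + 8 + 4 + 2 + 1 in binary powers of 2.
So 12^111 ≡ 139 · 94 · 9 · 220 · 144 · 12 ≡ 222 (mod 223).
Since 12^d ≡ 222 (mod 223), base 12 does not prove 223 composite.

222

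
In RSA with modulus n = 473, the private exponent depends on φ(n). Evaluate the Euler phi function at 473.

Factor: 473 = 11 · 43.
φ(473) = (11−1) · (43−1) = 10 · 42 = 420.

420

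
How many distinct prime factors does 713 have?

713 = 23 · 31
713 = 23 · 31, which has 2 distinct prime factors.

2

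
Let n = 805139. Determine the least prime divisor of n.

61

805139 is odd.
Digit sum 26, not divisible by 3.
Ends in 9: not divisible by 5.
7: 805139 = 7·115019 + 6
11: 805139 = 11·73194 + 5
13: 805139 = 13·61933 + 10
17: 805139 = 17·47361 + 2
19: 805139 = 19·42375 + 14
23: 805139 = 23·35006 + 1
29: 805139 = 29·27763 + 12
31: 805139 = 31·25972 + 7
37: 805139 = 37·21760 + 19
41: 805139 = 41·19637 + 22
43: 805139 = 43·18724 + 7
47: 805139 = 47·17130 + 29
53: 805139 = 53·15191 + 16
59: 805139 = 59·13646 + 25
61: 805139 = 61·13199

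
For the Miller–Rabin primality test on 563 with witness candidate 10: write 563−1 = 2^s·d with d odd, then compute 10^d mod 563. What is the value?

1

563 − 1 = 562 = 2^1 · 281, so d = 281.
10^1 ≡ 10 (mod 563)
10^2 ≡ 10^2 = 100 ≡ 100 (mod 563)
10^4 ≡ 100^2 = 10000 ≡ 429 (mod 563)
10^8 ≡ 429^2 = 184041 ≡ 503 (mod 563)
10^16 ≡ 503^2 = 253009 ≡ 222 (mod 563)
10^32 ≡ 222^2 = 49284 ≡ 303 (mod 563)
10^64 ≡ 303^2 = 91809 ≡ 40 (mod 563)
10^128 ≡ 40^2 = 1600 ≡ 474 (mod 563)
10^256 ≡ 474^2 = 224676 ≡ 39 (mod 563)
281 = 256 + 16 + 8 + 1 in binary powers of 2.
So 10^281 ≡ 39 · 222 · 503 · 10 ≡ 1 (mod 563).
Since 10^d ≡ 1 (mod 563), base 10 does not prove 563 composite.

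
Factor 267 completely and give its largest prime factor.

89

267 = 3 · 89
89 is prime.
So 267 = 3 · 89; the largest prime factor is 89.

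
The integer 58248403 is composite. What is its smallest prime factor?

97

58248403 is odd.
Digit sum 34, not divisible by 3.
Ends in 3: not divisible by 5.
7: 58248403 = 7·8321200 + 3
11: 58248403 = 11·5295309 + 4
13: 58248403 = 13·4480646 + 5
17: 58248403 = 17·3426376 + 11
19: 58248403 = 19·3065705 + 8
23: 58248403 = 23·2532539 + 6
29: 58248403 = 29·2008565 + 18
31: 58248403 = 31·1878980 + 23
37: 58248403 = 37·1574281 + 6
41: 58248403 = 41·1420692 + 31
43: 58248403 = 43·1354614 + 1
47: 58248403 = 47·1239327 + 34
53: 58248403 = 53·1099026 + 25
59: 58248403 = 59·987261 + 4
61: 58248403 = 61·954891 + 52
67: 58248403 = 67·869379 + 10
71: 58248403 = 71·820400 + 3
73: 58248403 = 73·797923 + 24
79: 58248403 = 79·737321 + 44
83: 58248403 = 83·701787 + 82
89: 58248403 = 89·654476 + 39
97: 58248403 = 97·600499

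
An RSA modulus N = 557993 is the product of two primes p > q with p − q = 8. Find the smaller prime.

Since p = q + 8, we have 557993 = q(q + 8), so q² + 8q − 557993 = 0.
Discriminant: 8² + 4·557993 = 64 + 2231972 = 2232036; √2232036 = 1494.
q = (−8 + 1494)/2 = 743, and p = q + 8 = 751.
Check: 743 · 751 = 557993.

743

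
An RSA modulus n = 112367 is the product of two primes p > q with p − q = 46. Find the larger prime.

Since p = q + 46, we have 112367 = q(q + 46), so q² + 46q − 112367 = 0.
Discriminant: 46² + 4·112367 = 2116 + 449468 = 451584; √451584 = 672.
q = (−46 + 672)/2 = 313, and p = q + 46 = 359.
Check: 313 · 359 = 112367.

359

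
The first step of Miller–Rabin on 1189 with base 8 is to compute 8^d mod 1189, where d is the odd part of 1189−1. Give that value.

1189 − 1 = 1188 = 2^2 · 297, so d = 297.
8^1 ≡ 8 (mod 1189)
8^2 ≡ 8^2 = 64 ≡ 64 (mod 1189)
8^4 ≡ 64^2 = 4096 ≡ 529 (mod 1189)
8^8 ≡ 529^2 = 279841 ≡ 426 (mod 1189)
8^16 ≡ 426^2 = 181476 ≡ 748 (mod 1189)
8^32 ≡ 748^2 = 559504 ≡ 674 (mod 1189)
8^64 ≡ 674^2 = 454276 ≡ 78 (mod 1189)
8^128 ≡ 78^2 = 6084 ≡ 139 (mod 1189)
8^256 ≡ 139^2 = 19321 ≡ 297 (mod 1189)
297 = 256 + 32 + 8 + 1 in binary powers of 2.
So 8^297 ≡ 297 · 674 · 426 · 8 ≡ 39 (mod 1189).
Squaring chain: 39 → 332; never reaches −1, so base 8 is a Miller–Rabin witness that 1189 is composite.

39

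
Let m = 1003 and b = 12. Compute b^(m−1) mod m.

264

12^1 ≡ 12 (mod 1003)
12^2 ≡ 12^2 = 144 ≡ 144 (mod 1003)
12^4 ≡ 144^2 = 20736 ≡ 676 (mod 1003)
12^8 ≡ 676^2 = 456976 ≡ 611 (mod 1003)
12^16 ≡ 611^2 = 373321 ≡ 205 (mod 1003)
12^32 ≡ 205^2 = 42025 ≡ 902 (mod 1003)
12^64 ≡ 902^2 = 813604 ≡ 171 (mod 1003)
12^128 ≡ 171^2 = 29241 ≡ 154 (mod 1003)
12^256 ≡ 154^2 = 23716 ≡ 647 (mod 1003)
12^512 ≡ 647^2 = 418609 ≡ 358 (mod 1003)
1002 = 512 + 256 + 128 + 64 + 32 + 8 + 2 in binary powers of 2.
So 12^1002 ≡ 358 · 647 · 154 · 171 · 902 · 611 · 144 ≡ 264 (mod 1003).
Since 264 ≠ 1, base 12 is a Fermat witness: 1003 is composite.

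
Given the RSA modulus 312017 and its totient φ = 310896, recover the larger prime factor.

φ(n) = (p−1)(q−1) = n − (p+q) + 1, so p + q = 312017 − 310896 + 1 = 1122.
p and q are the roots of t² − 1122t + 312017 = 0.
Discriminant: 1122² − 4·312017 = 1258884 − 1248068 = 10816; √10816 = 104.
q = (1122 − 104)/2 = 509, p = (1122 + 104)/2 = 613.
Check: 509 · 613 = 312017.

613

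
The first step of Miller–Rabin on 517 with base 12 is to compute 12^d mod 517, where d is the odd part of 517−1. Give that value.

517 − 1 = 516 = 2^2 · 129, so d = 129.
12^1 ≡ 12 (mod 517)
12^2 ≡ 12^2 = 144 ≡ 144 (mod 517)
12^4 ≡ 144^2 = 20736 ≡ 56 (mod 517)
12^8 ≡ 56^2 = 3136 ≡ 34 (mod 517)
12^16 ≡ 34^2 = 1156 ≡ 122 (mod 517)
12^32 ≡ 122^2 = 14884 ≡ 408 (mod 517)
12^64 ≡ 408^2 = 166464 ≡ 507 (mod 517)
12^128 ≡ 507^2 = 257049 ≡ 100 (mod 517)
129 = 128 + 1 in binary powers of 2.
So 12^129 ≡ 100 · 12 ≡ 166 (mod 517).
Squaring chain: 166 → 155; never reaches −1, so base 12 is a Miller–Rabin witness that 517 is composite.

166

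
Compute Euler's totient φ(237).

Factor: 237 = 3 · 79.
φ(237) = (3−1) · (79−1) = 2 · 78 = 156.

156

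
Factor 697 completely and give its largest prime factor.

41

697 = 17 · 41
41 is prime.
So 697 = 17 · 41; the largest prime factor is 41.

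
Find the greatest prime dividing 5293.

79

5293 = 67 · 79
79 is prime.
So 5293 = 67 · 79; the largest prime factor is 79.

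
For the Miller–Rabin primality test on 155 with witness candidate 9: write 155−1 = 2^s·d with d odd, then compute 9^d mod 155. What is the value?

19

155 − 1 = 154 = 2^1 · 77, so d = 77.
9^1 ≡ 9 (mod 155)
9^2 ≡ 9^2 = 81 ≡ 81 (mod 155)
9^4 ≡ 81^2 = 6561 ≡ 51 (mod 155)
9^8 ≡ 51^2 = 2601 ≡ 121 (mod 155)
9^16 ≡ 121^2 = 14641 ≡ 71 (mod 155)
9^32 ≡ 71^2 = 5041 ≡ 81 (mod 155)
9^64 ≡ 81^2 = 6561 ≡ 51 (mod 155)
77 = 64 + 8 + 4 + 1 in binary powers of 2.
So 9^77 ≡ 51 · 121 · 51 · 9 ≡ 19 (mod 155).
Squaring chain: 19; never reaches −1, so base 9 is a Miller–Rabin witness that 155 is composite.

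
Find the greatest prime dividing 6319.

89

6319 = 71 · 89
89 is prime.
So 6319 = 71 · 89; the largest prime factor is 89.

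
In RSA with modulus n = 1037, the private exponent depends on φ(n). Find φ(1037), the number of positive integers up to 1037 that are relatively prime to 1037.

Factor: 1037 = 17 · 61.
φ(1037) = (17−1) · (61−1) = 16 · 60 = 960.

960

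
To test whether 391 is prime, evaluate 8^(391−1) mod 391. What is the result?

361

8^1 ≡ 8 (mod 391)
8^2 ≡ 8^2 = 64 ≡ 64 (mod 391)
8^4 ≡ 64^2 = 4096 ≡ 186 (mod 391)
8^8 ≡ 186^2 = 34596 ≡ 188 (mod 391)
8^16 ≡ 188^2 = 35344 ≡ 154 (mod 391)
8^32 ≡ 154^2 = 23716 ≡ 256 (mod 391)
8^64 ≡ 256^2 = 65536 ≡ 239 (mod 391)
8^128 ≡ 239^2 = 57121 ≡ 35 (mod 391)
8^256 ≡ 35^2 = 1225 ≡ 52 (mod 391)
390 = 256 + 128 + 4 + 2 in binary powers of 2.
So 8^390 ≡ 52 · 35 · 186 · 64 ≡ 361 (mod 391).
Since 361 ≠ 1, base 8 is a Fermat witness: 391 is composite.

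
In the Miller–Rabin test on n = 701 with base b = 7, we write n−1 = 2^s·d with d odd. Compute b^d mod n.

701 − 1 = 700 = 2^2 · 175, so d = 175.
7^1 ≡ 7 (mod 701)
7^2 ≡ 7^2 = 49 ≡ 49 (mod 701)
7^4 ≡ 49^2 = 2401 ≡ 298 (mod 701)
7^8 ≡ 298^2 = 88804 ≡ 478 (mod 701)
7^16 ≡ 478^2 = 228484 ≡ 659 (mod 701)
7^32 ≡ 659^2 = 434281 ≡ 362 (mod 701)
7^64 ≡ 362^2 = 131044 ≡ 658 (mod 701)
7^128 ≡ 658^2 = 432964 ≡ 447 (mod 701)
175 = 128 + 32 + 8 + 4 + 2 + 1 in binary powers of 2.
So 7^175 ≡ 447 · 362 · 478 · 298 · 49 · 7 ≡ 1 (mod 701).
Since 7^d ≡ 1 (mod 701), base 7 does not prove 701 composite.

1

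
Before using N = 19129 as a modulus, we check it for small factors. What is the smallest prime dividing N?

19129 is odd.
Digit sum 22, not divisible by 3.
Ends in 9: not divisible by 5.
7: 19129 = 7·2732 + 5
11: 19129 = 11·1739

11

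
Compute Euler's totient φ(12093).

Factor: 12093 = 3 · 29 · 139.
φ(12093) = (3−1) · (29−1) · (139−1) = 2 · 28 · 138 = 7728.

7728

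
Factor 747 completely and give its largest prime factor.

83

747 = 3 · 249
249 = 3 · 83
83 is prime.
So 747 = 3^2 · 83; the largest prime factor is 83.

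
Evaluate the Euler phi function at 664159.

637440

Factor: 664159 = 41 · 97 · 167.
φ(664159) = (41−1) · (97−1) · (167−1) = 40 · 96 · 166 = 637440.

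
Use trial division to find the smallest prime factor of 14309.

14309 is odd.
Digit sum 17, not divisible by 3.
Ends in 9: not divisible by 5.
7: 14309 = 7·2044 + 1
11: 14309 = 11·1300 + 9
13: 14309 = 13·1100 + 9
17: 14309 = 17·841 + 12
19: 14309 = 19·753 + 2
23: 14309 = 23·622 + 3
29: 14309 = 29·493 + 12
31: 14309 = 31·461 + 18
37: 14309 = 37·386 + 27
41: 14309 = 41·349

41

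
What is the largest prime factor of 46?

46 = 2 · 23
23 is prime.
So 46 = 2 · 23; the largest prime factor is 23.

23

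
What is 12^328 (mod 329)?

12^1 ≡ 12 (mod 329)
12^2 ≡ 12^2 = 144 ≡ 144 (mod 329)
12^4 ≡ 144^2 = 20736 ≡ 9 (mod 329)
12^8 ≡ 9^2 = 81 ≡ 81 (mod 329)
12^16 ≡ 81^2 = 6561 ≡ 310 (mod 329)
12^32 ≡ 310^2 = 96100 ≡ 32 (mod 329)
12^64 ≡ 32^2 = 1024 ≡ 37 (mod 329)
12^128 ≡ 37^2 = 1369 ≡ 53 (mod 329)
12^256 ≡ 53^2 = 2809 ≡ 177 (mod 329)
328 = 256 + 64 + 8 in binary powers of 2.
So 12^328 ≡ 177 · 37 · 81 ≡ 121 (mod 329).
Since 121 ≠ 1, base 12 is a Fermat witness: 329 is composite.

121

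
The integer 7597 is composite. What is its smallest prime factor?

7597 is odd.
Digit sum 28, not divisible by 3.
Ends in 7: not divisible by 5.
7: 7597 = 7·1085 + 2
11: 7597 = 11·690 + 7
13: 7597 = 13·584 + 5
17: 7597 = 17·446 + 15
19: 7597 = 19·399 + 16
23: 7597 = 23·330 + 7
29: 7597 = 29·261 + 28
31: 7597 = 31·245 + 2
37: 7597 = 37·205 + 12
41: 7597 = 41·185 + 12
43: 7597 = 43·176 + 29
47: 7597 = 47·161 + 30
53: 7597 = 53·143 + 18
59: 7597 = 59·128 + 45
61: 7597 = 61·124 + 33
67: 7597 = 67·113 + 26
71: 7597 = 71·107

71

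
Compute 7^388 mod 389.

7^1 ≡ 7 (mod 389)
7^2 ≡ 7^2 = 49 ≡ 49 (mod 389)
7^4 ≡ 49^2 = 2401 ≡ 67 (mod 389)
7^8 ≡ 67^2 = 4489 ≡ 210 (mod 389)
7^16 ≡ 210^2 = 44100 ≡ 143 (mod 389)
7^32 ≡ 143^2 = 20449 ≡ 221 (mod 389)
7^64 ≡ 221^2 = 48841 ≡ 216 (mod 389)
7^128 ≡ 216^2 = 46656 ≡ 365 (mod 389)
7^256 ≡ 365^2 = 133225 ≡ 187 (mod 389)
388 = 256 + 128 + 4 in binary powers of 2.
So 7^388 ≡ 187 · 365 · 67 ≡ 1 (mod 389).
Since the result is 1, base 7 gives no evidence that 389 is composite.

1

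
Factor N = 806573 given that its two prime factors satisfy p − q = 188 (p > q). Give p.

Since p = q + 188, we have 806573 = q(q + 188), so q² + 188q − 806573 = 0.
Discriminant: 188² + 4·806573 = 35344 + 3226292 = 3261636; √3261636 = 1806.
q = (−188 + 1806)/2 = 809, and p = q + 188 = 997.
Check: 809 · 997 = 806573.

997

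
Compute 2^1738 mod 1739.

1283

2^1 ≡ 2 (mod 1739)
2^2 ≡ 2^2 = 4 ≡ 4 (mod 1739)
2^4 ≡ 4^2 = 16 ≡ 16 (mod 1739)
2^8 ≡ 16^2 = 256 ≡ 256 (mod 1739)
2^16 ≡ 256^2 = 65536 ≡ 1193 (mod 1739)
2^32 ≡ 1193^2 = 1423249 ≡ 747 (mod 1739)
2^64 ≡ 747^2 = 558009 ≡ 1529 (mod 1739)
2^128 ≡ 1529^2 = 2337841 ≡ 625 (mod 1739)
2^256 ≡ 625^2 = 390625 ≡ 1089 (mod 1739)
2^512 ≡ 1089^2 = 1185921 ≡ 1662 (mod 1739)
2^1024 ≡ 1662^2 = 2762244 ≡ 712 (mod 1739)
1738 = 1024 + 512 + 128 + 64 + 8 + 2 in binary powers of 2.
So 2^1738 ≡ 712 · 1662 · 625 · 1529 · 256 · 4 ≡ 1283 (mod 1739).
Since 1283 ≠ 1, base 2 is a Fermat witness: 1739 is composite.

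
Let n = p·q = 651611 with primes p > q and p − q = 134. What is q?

743

Since p = q + 134, we have 651611 = q(q + 134), so q² + 134q − 651611 = 0.
Discriminant: 134² + 4·651611 = 17956 + 2606444 = 2624400; √2624400 = 1620.
q = (−134 + 1620)/2 = 743, and p = q + 134 = 877.
Check: 743 · 877 = 651611.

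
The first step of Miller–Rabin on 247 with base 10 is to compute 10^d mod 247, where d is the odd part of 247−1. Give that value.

247 − 1 = 246 = 2^1 · 123, so d = 123.
10^1 ≡ 10 (mod 247)
10^2 ≡ 10^2 = 100 ≡ 100 (mod 247)
10^4 ≡ 100^2 = 10000 ≡ 120 (mod 247)
10^8 ≡ 120^2 = 14400 ≡ 74 (mod 247)
10^16 ≡ 74^2 = 5476 ≡ 42 (mod 247)
10^32 ≡ 42^2 = 1764 ≡ 35 (mod 247)
10^64 ≡ 35^2 = 1225 ≡ 237 (mod 247)
123 = 64 + 32 + 16 + 8 + 2 + 1 in binary powers of 2.
So 10^123 ≡ 237 · 35 · 42 · 74 · 100 · 10 ≡ 103 (mod 247).
Squaring chain: 103; never reaches −1, so base 10 is a Miller–Rabin witness that 247 is composite.

103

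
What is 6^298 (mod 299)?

6^1 ≡ 6 (mod 299)
6^2 ≡ 6^2 = 36 ≡ 36 (mod 299)
6^4 ≡ 36^2 = 1296 ≡ 100 (mod 299)
6^8 ≡ 100^2 = 10000 ≡ 133 (mod 299)
6^16 ≡ 133^2 = 17689 ≡ 48 (mod 299)
6^32 ≡ 48^2 = 2304 ≡ 211 (mod 299)
6^64 ≡ 211^2 = 44521 ≡ 269 (mod 299)
6^128 ≡ 269^2 = 72361 ≡ 3 (mod 299)
6^256 ≡ 3^2 = 9 ≡ 9 (mod 299)
298 = 256 + 32 + 8 + 2 in binary powers of 2.
So 6^298 ≡ 9 · 211 · 133 · 36 ≡ 121 (mod 299).
Since 121 ≠ 1, base 6 is a Fermat witness: 299 is composite.

121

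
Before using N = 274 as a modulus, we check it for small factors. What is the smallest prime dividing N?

274 is even: 2 divides it.

2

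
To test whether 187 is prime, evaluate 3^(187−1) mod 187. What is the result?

3^1 ≡ 3 (mod 187)
3^2 ≡ 3^2 = 9 ≡ 9 (mod 187)
3^4 ≡ 9^2 = 81 ≡ 81 (mod 187)
3^8 ≡ 81^2 = 6561 ≡ 16 (mod 187)
3^16 ≡ 16^2 = 256 ≡ 69 (mod 187)
3^32 ≡ 69^2 = 4761 ≡ 86 (mod 187)
3^64 ≡ 86^2 = 7396 ≡ 103 (mod 187)
3^128 ≡ 103^2 = 10609 ≡ 137 (mod 187)
186 = 128 + 32 + 16 + 8 + 2 in binary powers of 2.
So 3^186 ≡ 137 · 86 · 69 · 16 · 9 ≡ 25 (mod 187).
Since 25 ≠ 1, base 3 is a Fermat witness: 187 is composite.

25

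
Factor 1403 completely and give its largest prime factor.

1403 = 23 · 61
61 is prime.
So 1403 = 23 · 61; the largest prime factor is 61.

61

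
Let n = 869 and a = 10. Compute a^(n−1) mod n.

749

10^1 ≡ 10 (mod 869)
10^2 ≡ 10^2 = 100 ≡ 100 (mod 869)
10^4 ≡ 100^2 = 10000 ≡ 441 (mod 869)
10^8 ≡ 441^2 = 194481 ≡ 694 (mod 869)
10^16 ≡ 694^2 = 481636 ≡ 210 (mod 869)
10^32 ≡ 210^2 = 44100 ≡ 650 (mod 869)
10^64 ≡ 650^2 = 422500 ≡ 166 (mod 869)
10^128 ≡ 166^2 = 27556 ≡ 617 (mod 869)
10^256 ≡ 617^2 = 380689 ≡ 67 (mod 869)
10^512 ≡ 67^2 = 4489 ≡ 144 (mod 869)
868 = 512 + 256 + 64 + 32 + 4 in binary powers of 2.
So 10^868 ≡ 144 · 67 · 166 · 650 · 441 ≡ 749 (mod 869).
Since 749 ≠ 1, base 10 is a Fermat witness: 869 is composite.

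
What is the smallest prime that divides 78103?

83

78103 is odd.
Digit sum 19, not divisible by 3.
Ends in 3: not divisible by 5.
7: 78103 = 7·11157 + 4
11: 78103 = 11·7100 + 3
13: 78103 = 13·6007 + 12
17: 78103 = 17·4594 + 5
19: 78103 = 19·4110 + 13
23: 78103 = 23·3395 + 18
29: 78103 = 29·2693 + 6
31: 78103 = 31·2519 + 14
37: 78103 = 37·2110 + 33
41: 78103 = 41·1904 + 39
43: 78103 = 43·1816 + 15
47: 78103 = 47·1661 + 36
53: 78103 = 53·1473 + 34
59: 78103 = 59·1323 + 46
61: 78103 = 61·1280 + 23
67: 78103 = 67·1165 + 48
71: 78103 = 71·1100 + 3
73: 78103 = 73·1069 + 66
79: 78103 = 79·988 + 51
83: 78103 = 83·941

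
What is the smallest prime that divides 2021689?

79

2021689 is odd.
Digit sum 28, not divisible by 3.
Ends in 9: not divisible by 5.
7: 2021689 = 7·288812 + 5
11: 2021689 = 11·183789 + 10
13: 2021689 = 13·155514 + 7
17: 2021689 = 17·118922 + 15
19: 2021689 = 19·106404 + 13
23: 2021689 = 23·87899 + 12
29: 2021689 = 29·69713 + 12
31: 2021689 = 31·65215 + 24
37: 2021689 = 37·54640 + 9
41: 2021689 = 41·49309 + 20
43: 2021689 = 43·47016 + 1
47: 2021689 = 47·43014 + 31
53: 2021689 = 53·38145 + 4
59: 2021689 = 59·34265 + 54
61: 2021689 = 61·33142 + 27
67: 2021689 = 67·30174 + 31
71: 2021689 = 71·28474 + 35
73: 2021689 = 73·27694 + 27
79: 2021689 = 79·25591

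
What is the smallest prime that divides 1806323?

29

1806323 is odd.
Digit sum 23, not divisible by 3.
Ends in 3: not divisible by 5.
7: 1806323 = 7·258046 + 1
11: 1806323 = 11·164211 + 2
13: 1806323 = 13·138947 + 12
17: 1806323 = 17·106254 + 5
19: 1806323 = 19·95069 + 12
23: 1806323 = 23·78535 + 18
29: 1806323 = 29·62287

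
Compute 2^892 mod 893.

2^1 ≡ 2 (mod 893)
2^2 ≡ 2^2 = 4 ≡ 4 (mod 893)
2^4 ≡ 4^2 = 16 ≡ 16 (mod 893)
2^8 ≡ 16^2 = 256 ≡ 256 (mod 893)
2^16 ≡ 256^2 = 65536 ≡ 347 (mod 893)
2^32 ≡ 347^2 = 120409 ≡ 747 (mod 893)
2^64 ≡ 747^2 = 558009 ≡ 777 (mod 893)
2^128 ≡ 777^2 = 603729 ≡ 61 (mod 893)
2^256 ≡ 61^2 = 3721 ≡ 149 (mod 893)
2^512 ≡ 149^2 = 22201 ≡ 769 (mod 893)
892 = 512 + 256 + 64 + 32 + 16 + 8 + 4 in binary powers of 2.
So 2^892 ≡ 769 · 149 · 777 · 747 · 347 · 256 · 16 ≡ 777 (mod 893).
Since 777 ≠ 1, base 2 is a Fermat witness: 893 is composite.

777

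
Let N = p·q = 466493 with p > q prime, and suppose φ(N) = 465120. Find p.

761

φ(n) = (p−1)(q−1) = n − (p+q) + 1, so p + q = 466493 − 465120 + 1 = 1374.
p and q are the roots of t² − 1374t + 466493 = 0.
Discriminant: 1374² − 4·466493 = 1887876 − 1865972 = 21904; √21904 = 148.
q = (1374 − 148)/2 = 613, p = (1374 + 148)/2 = 761.
Check: 613 · 761 = 466493.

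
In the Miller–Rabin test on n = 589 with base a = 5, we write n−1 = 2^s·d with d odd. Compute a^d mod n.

589 − 1 = 588 = 2^2 · 147, so d = 147.
5^1 ≡ 5 (mod 589)
5^2 ≡ 5^2 = 25 ≡ 25 (mod 589)
5^4 ≡ 25^2 = 625 ≡ 36 (mod 589)
5^8 ≡ 36^2 = 1296 ≡ 118 (mod 589)
5^16 ≡ 118^2 = 13924 ≡ 377 (mod 589)
5^32 ≡ 377^2 = 142129 ≡ 180 (mod 589)
5^64 ≡ 180^2 = 32400 ≡ 5 (mod 589)
5^128 ≡ 5^2 = 25 ≡ 25 (mod 589)
147 = 128 + 16 + 2 + 1 in binary powers of 2.
So 5^147 ≡ 25 · 377 · 25 · 5 ≡ 125 (mod 589).
Squaring chain: 125 → 311; never reaches −1, so base 5 is a Miller–Rabin witness that 589 is composite.

125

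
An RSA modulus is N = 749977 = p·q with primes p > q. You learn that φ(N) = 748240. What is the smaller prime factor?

φ(n) = (p−1)(q−1) = n − (p+q) + 1, so p + q = 749977 − 748240 + 1 = 1738.
p and q are the roots of t² − 1738t + 749977 = 0.
Discriminant: 1738² − 4·749977 = 3020644 − 2999908 = 20736; √20736 = 144.
q = (1738 − 144)/2 = 797, p = (1738 + 144)/2 = 941.
Check: 797 · 941 = 749977.

797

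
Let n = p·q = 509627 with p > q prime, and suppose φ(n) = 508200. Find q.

701

φ(n) = (p−1)(q−1) = n − (p+q) + 1, so p + q = 509627 − 508200 + 1 = 1428.
p and q are the roots of t² − 1428t + 509627 = 0.
Discriminant: 1428² − 4·509627 = 2039184 − 2038508 = 676; √676 = 26.
q = (1428 − 26)/2 = 701, p = (1428 + 26)/2 = 727.
Check: 701 · 727 = 509627.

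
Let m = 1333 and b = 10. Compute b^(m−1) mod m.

686

10^1 ≡ 10 (mod 1333)
10^2 ≡ 10^2 = 100 ≡ 100 (mod 1333)
10^4 ≡ 100^2 = 10000 ≡ 669 (mod 1333)
10^8 ≡ 669^2 = 447561 ≡ 1006 (mod 1333)
10^16 ≡ 1006^2 = 1012036 ≡ 289 (mod 1333)
10^32 ≡ 289^2 = 83521 ≡ 875 (mod 1333)
10^64 ≡ 875^2 = 765625 ≡ 483 (mod 1333)
10^128 ≡ 483^2 = 233289 ≡ 14 (mod 1333)
10^256 ≡ 14^2 = 196 ≡ 196 (mod 1333)
10^512 ≡ 196^2 = 38416 ≡ 1092 (mod 1333)
10^1024 ≡ 1092^2 = 1192464 ≡ 762 (mod 1333)
1332 = 1024 + 256 + 32 + 16 + 4 in binary powers of 2.
So 10^1332 ≡ 762 · 196 · 875 · 289 · 669 ≡ 686 (mod 1333).
Since 686 ≠ 1, base 10 is a Fermat witness: 1333 is composite.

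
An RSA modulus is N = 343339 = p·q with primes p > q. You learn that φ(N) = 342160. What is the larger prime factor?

659

φ(n) = (p−1)(q−1) = n − (p+q) + 1, so p + q = 343339 − 342160 + 1 = 1180.
p and q are the roots of t² − 1180t + 343339 = 0.
Discriminant: 1180² − 4·343339 = 1392400 − 1373356 = 19044; √19044 = 138.
q = (1180 − 138)/2 = 521, p = (1180 + 138)/2 = 659.
Check: 521 · 659 = 343339.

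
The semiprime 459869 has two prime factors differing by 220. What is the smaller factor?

Since p = q + 220, we have 459869 = q(q + 220), so q² + 220q − 459869 = 0.
Discriminant: 220² + 4·459869 = 48400 + 1839476 = 1887876; √1887876 = 1374.
q = (−220 + 1374)/2 = 577, and p = q + 220 = 797.
Check: 577 · 797 = 459869.

577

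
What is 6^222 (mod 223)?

6^1 ≡ 6 (mod 223)
6^2 ≡ 6^2 = 36 ≡ 36 (mod 223)
6^4 ≡ 36^2 = 1296 ≡ 181 (mod 223)
6^8 ≡ 181^2 = 32761 ≡ 203 (mod 223)
6^16 ≡ 203^2 = 41209 ≡ 177 (mod 223)
6^32 ≡ 177^2 = 31329 ≡ 109 (mod 223)
6^64 ≡ 109^2 = 11881 ≡ 62 (mod 223)
6^128 ≡ 62^2 = 3844 ≡ 53 (mod 223)
222 = 128 + 64 + 16 + 8 + 4 + 2 in binary powers of 2.
So 6^222 ≡ 53 · 62 · 177 · 203 · 181 · 36 ≡ 1 (mod 223).
Since the result is 1, base 6 gives no evidence that 223 is composite.

1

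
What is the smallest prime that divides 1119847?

1119847 is odd.
Digit sum 31, not divisible by 3.
Ends in 7: not divisible by 5.
7: 1119847 = 7·159978 + 1
11: 1119847 = 11·101804 + 3
13: 1119847 = 13·86142 + 1
17: 1119847 = 17·65873 + 6
19: 1119847 = 19·58939 + 6
23: 1119847 = 23·48689

23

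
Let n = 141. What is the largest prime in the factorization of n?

47

141 = 3 · 47
47 is prime.
So 141 = 3 · 47; the largest prime factor is 47.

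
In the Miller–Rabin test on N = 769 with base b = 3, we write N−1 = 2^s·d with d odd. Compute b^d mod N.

27

769 − 1 = 768 = 2^8 · 3, so d = 3.
3^1 ≡ 3 (mod 769)
3^2 ≡ 3^2 = 9 ≡ 9 (mod 769)
3 = 2 + 1 in binary powers of 2.
So 3^3 ≡ 9 · 3 ≡ 27 (mod 769).
Squaring chain: 27 → 729 → 62 → 768 → 1 → 1 → 1 → 1; reaches −1, so base 3 does not prove 769 composite.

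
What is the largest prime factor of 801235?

71

801235 = 5 · 160247
160247 = 37 · 4331
4331 = 61 · 71
71 is prime.
So 801235 = 5 · 37 · 61 · 71; the largest prime factor is 71.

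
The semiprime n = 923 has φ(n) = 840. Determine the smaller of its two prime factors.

13

φ(n) = (p−1)(q−1) = n − (p+q) + 1, so p + q = 923 − 840 + 1 = 84.
p and q are the roots of t² − 84t + 923 = 0.
Discriminant: 84² − 4·923 = 7056 − 3692 = 3364; √3364 = 58.
q = (84 − 58)/2 = 13, p = (84 + 58)/2 = 71.
Check: 13 · 71 = 923.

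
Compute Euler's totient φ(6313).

6148

Factor: 6313 = 59 · 107.
φ(6313) = (59−1) · (107−1) = 58 · 106 = 6148.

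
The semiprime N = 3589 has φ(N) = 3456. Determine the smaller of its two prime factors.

37

φ(n) = (p−1)(q−1) = n − (p+q) + 1, so p + q = 3589 − 3456 + 1 = 134.
p and q are the roots of t² − 134t + 3589 = 0.
Discriminant: 134² − 4·3589 = 17956 − 14356 = 3600; √3600 = 60.
q = (134 − 60)/2 = 37, p = (134 + 60)/2 = 97.
Check: 37 · 97 = 3589.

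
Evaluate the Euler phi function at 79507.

Factor: 79507 = 43^3.
φ(79507) = 43^2·(43−1) = 77658.

77658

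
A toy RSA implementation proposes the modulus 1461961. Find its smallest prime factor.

59

1461961 is odd.
Digit sum 28, not divisible by 3.
Ends in 1: not divisible by 5.
7: 1461961 = 7·208851 + 4
11: 1461961 = 11·132905 + 6
13: 1461961 = 13·112458 + 7
17: 1461961 = 17·85997 + 12
19: 1461961 = 19·76945 + 6
23: 1461961 = 23·63563 + 12
29: 1461961 = 29·50412 + 13
31: 1461961 = 31·47160 + 1
37: 1461961 = 37·39512 + 17
41: 1461961 = 41·35657 + 24
43: 1461961 = 43·33999 + 4
47: 1461961 = 47·31105 + 26
53: 1461961 = 53·27584 + 9
59: 1461961 = 59·24779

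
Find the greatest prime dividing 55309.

55309 = 19 · 2911
2911 = 41 · 71
71 is prime.
So 55309 = 19 · 41 · 71; the largest prime factor is 71.

71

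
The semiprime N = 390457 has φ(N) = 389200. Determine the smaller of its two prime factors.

557

φ(n) = (p−1)(q−1) = n − (p+q) + 1, so p + q = 390457 − 389200 + 1 = 1258.
p and q are the roots of t² − 1258t + 390457 = 0.
Discriminant: 1258² − 4·390457 = 1582564 − 1561828 = 20736; √20736 = 144.
q = (1258 − 144)/2 = 557, p = (1258 + 144)/2 = 701.
Check: 557 · 701 = 390457.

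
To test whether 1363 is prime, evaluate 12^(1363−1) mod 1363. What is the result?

202

12^1 ≡ 12 (mod 1363)
12^2 ≡ 12^2 = 144 ≡ 144 (mod 1363)
12^4 ≡ 144^2 = 20736 ≡ 291 (mod 1363)
12^8 ≡ 291^2 = 84681 ≡ 175 (mod 1363)
12^16 ≡ 175^2 = 30625 ≡ 639 (mod 1363)
12^32 ≡ 639^2 = 408321 ≡ 784 (mod 1363)
12^64 ≡ 784^2 = 614656 ≡ 1306 (mod 1363)
12^128 ≡ 1306^2 = 1705636 ≡ 523 (mod 1363)
12^256 ≡ 523^2 = 273529 ≡ 929 (mod 1363)
12^512 ≡ 929^2 = 863041 ≡ 262 (mod 1363)
12^1024 ≡ 262^2 = 68644 ≡ 494 (mod 1363)
1362 = 1024 + 256 + 64 + 16 + 2 in binary powers of 2.
So 12^1362 ≡ 494 · 929 · 1306 · 639 · 144 ≡ 202 (mod 1363).
Since 202 ≠ 1, base 12 is a Fermat witness: 1363 is composite.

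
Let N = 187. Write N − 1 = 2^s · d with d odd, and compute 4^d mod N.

174

187 − 1 = 186 = 2^1 · 93, so d = 93.
4^1 ≡ 4 (mod 187)
4^2 ≡ 4^2 = 16 ≡ 16 (mod 187)
4^4 ≡ 16^2 = 256 ≡ 69 (mod 187)
4^8 ≡ 69^2 = 4761 ≡ 86 (mod 187)
4^16 ≡ 86^2 = 7396 ≡ 103 (mod 187)
4^32 ≡ 103^2 = 10609 ≡ 137 (mod 187)
4^64 ≡ 137^2 = 18769 ≡ 69 (mod 187)
93 = 64 + 16 + 8 + 4 + 1 in binary powers of 2.
So 4^93 ≡ 69 · 103 · 86 · 69 · 4 ≡ 174 (mod 187).
Squaring chain: 174; never reaches −1, so base 4 is a Miller–Rabin witness that 187 is composite.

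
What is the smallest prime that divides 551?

19

551 is odd.
Digit sum 11, not divisible by 3.
Ends in 1: not divisible by 5.
7: 551 = 7·78 + 5
11: 551 = 11·50 + 1
13: 551 = 13·42 + 5
17: 551 = 17·32 + 7
19: 551 = 19·29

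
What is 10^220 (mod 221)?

81

10^1 ≡ 10 (mod 221)
10^2 ≡ 10^2 = 100 ≡ 100 (mod 221)
10^4 ≡ 100^2 = 10000 ≡ 55 (mod 221)
10^8 ≡ 55^2 = 3025 ≡ 152 (mod 221)
10^16 ≡ 152^2 = 23104 ≡ 120 (mod 221)
10^32 ≡ 120^2 = 14400 ≡ 35 (mod 221)
10^64 ≡ 35^2 = 1225 ≡ 120 (mod 221)
10^128 ≡ 120^2 = 14400 ≡ 35 (mod 221)
220 = 128 + 64 + 16 + 8 + 4 in binary powers of 2.
So 10^220 ≡ 35 · 120 · 120 · 152 · 55 ≡ 81 (mod 221).
Since 81 ≠ 1, base 10 is a Fermat witness: 221 is composite.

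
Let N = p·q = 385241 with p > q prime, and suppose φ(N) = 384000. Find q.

601

φ(n) = (p−1)(q−1) = n − (p+q) + 1, so p + q = 385241 − 384000 + 1 = 1242.
p and q are the roots of t² − 1242t + 385241 = 0.
Discriminant: 1242² − 4·385241 = 1542564 − 1540964 = 1600; √1600 = 40.
q = (1242 − 40)/2 = 601, p = (1242 + 40)/2 = 641.
Check: 601 · 641 = 385241.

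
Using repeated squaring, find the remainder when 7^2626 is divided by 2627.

774

7^1 ≡ 7 (mod 2627)
7^2 ≡ 7^2 = 49 ≡ 49 (mod 2627)
7^4 ≡ 49^2 = 2401 ≡ 2401 (mod 2627)
7^8 ≡ 2401^2 = 5764801 ≡ 1163 (mod 2627)
7^16 ≡ 1163^2 = 1352569 ≡ 2291 (mod 2627)
7^32 ≡ 2291^2 = 5248681 ≡ 2562 (mod 2627)
7^64 ≡ 2562^2 = 6563844 ≡ 1598 (mod 2627)
7^128 ≡ 1598^2 = 2553604 ≡ 160 (mod 2627)
7^256 ≡ 160^2 = 25600 ≡ 1957 (mod 2627)
7^512 ≡ 1957^2 = 3829849 ≡ 2310 (mod 2627)
7^1024 ≡ 2310^2 = 5336100 ≡ 663 (mod 2627)
7^2048 ≡ 663^2 = 439569 ≡ 860 (mod 2627)
2626 = 2048 + 512 + 64 + 2 in binary powers of 2.
So 7^2626 ≡ 860 · 2310 · 1598 · 49 ≡ 774 (mod 2627).
Since 774 ≠ 1, base 7 is a Fermat witness: 2627 is composite.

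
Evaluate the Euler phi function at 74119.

67896

Factor: 74119 = 19 · 47 · 83.
φ(74119) = (19−1) · (47−1) · (83−1) = 18 · 46 · 82 = 67896.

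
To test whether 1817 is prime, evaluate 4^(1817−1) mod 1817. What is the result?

4^1 ≡ 4 (mod 1817)
4^2 ≡ 4^2 = 16 ≡ 16 (mod 1817)
4^4 ≡ 16^2 = 256 ≡ 256 (mod 1817)
4^8 ≡ 256^2 = 65536 ≡ 124 (mod 1817)
4^16 ≡ 124^2 = 15376 ≡ 840 (mod 1817)
4^32 ≡ 840^2 = 705600 ≡ 604 (mod 1817)
4^64 ≡ 604^2 = 364816 ≡ 1416 (mod 1817)
4^128 ≡ 1416^2 = 2005056 ≡ 905 (mod 1817)
4^256 ≡ 905^2 = 819025 ≡ 1375 (mod 1817)
4^512 ≡ 1375^2 = 1890625 ≡ 945 (mod 1817)
4^1024 ≡ 945^2 = 893025 ≡ 878 (mod 1817)
1816 = 1024 + 512 + 256 + 16 + 8 in binary powers of 2.
So 4^1816 ≡ 878 · 945 · 1375 · 840 · 124 ≡ 901 (mod 1817).
Since 901 ≠ 1, base 4 is a Fermat witness: 1817 is composite.

901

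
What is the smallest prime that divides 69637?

83

69637 is odd.
Digit sum 31, not divisible by 3.
Ends in 7: not divisible by 5.
7: 69637 = 7·9948 + 1
11: 69637 = 11·6330 + 7
13: 69637 = 13·5356 + 9
17: 69637 = 17·4096 + 5
19: 69637 = 19·3665 + 2
23: 69637 = 23·3027 + 16
29: 69637 = 29·2401 + 8
31: 69637 = 31·2246 + 11
37: 69637 = 37·1882 + 3
41: 69637 = 41·1698 + 19
43: 69637 = 43·1619 + 20
47: 69637 = 47·1481 + 30
53: 69637 = 53·1313 + 48
59: 69637 = 59·1180 + 17
61: 69637 = 61·1141 + 36
67: 69637 = 67·1039 + 24
71: 69637 = 71·980 + 57
73: 69637 = 73·953 + 68
79: 69637 = 79·881 + 38
83: 69637 = 83·839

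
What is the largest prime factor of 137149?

89

137149 = 23 · 5963
5963 = 67 · 89
89 is prime.
So 137149 = 23 · 67 · 89; the largest prime factor is 89.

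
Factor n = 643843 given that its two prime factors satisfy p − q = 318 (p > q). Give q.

659

Since p = q + 318, we have 643843 = q(q + 318), so q² + 318q − 643843 = 0.
Discriminant: 318² + 4·643843 = 101124 + 2575372 = 2676496; √2676496 = 1636.
q = (−318 + 1636)/2 = 659, and p = q + 318 = 977.
Check: 659 · 977 = 643843.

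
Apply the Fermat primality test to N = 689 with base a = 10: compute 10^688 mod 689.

10^1 ≡ 10 (mod 689)
10^2 ≡ 10^2 = 100 ≡ 100 (mod 689)
10^4 ≡ 100^2 = 10000 ≡ 354 (mod 689)
10^8 ≡ 354^2 = 125316 ≡ 607 (mod 689)
10^16 ≡ 607^2 = 368449 ≡ 523 (mod 689)
10^32 ≡ 523^2 = 273529 ≡ 685 (mod 689)
10^64 ≡ 685^2 = 469225 ≡ 16 (mod 689)
10^128 ≡ 16^2 = 256 ≡ 256 (mod 689)
10^256 ≡ 256^2 = 65536 ≡ 81 (mod 689)
10^512 ≡ 81^2 = 6561 ≡ 360 (mod 689)
688 = 512 + 128 + 32 + 16 in binary powers of 2.
So 10^688 ≡ 360 · 256 · 685 · 523 ≡ 16 (mod 689).
Since 16 ≠ 1, base 10 is a Fermat witness: 689 is composite.

16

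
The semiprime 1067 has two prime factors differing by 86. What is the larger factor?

Since p = q + 86, we have 1067 = q(q + 86), so q² + 86q − 1067 = 0.
Discriminant: 86² + 4·1067 = 7396 + 4268 = 11664; √11664 = 108.
q = (−86 + 108)/2 = 11, and p = q + 86 = 97.
Check: 11 · 97 = 1067.

97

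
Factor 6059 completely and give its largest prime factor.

6059 = 73 · 83
83 is prime.
So 6059 = 73 · 83; the largest prime factor is 83.

83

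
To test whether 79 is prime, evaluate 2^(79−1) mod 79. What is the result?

1

2^1 ≡ 2 (mod 79)
2^2 ≡ 2^2 = 4 ≡ 4 (mod 79)
2^4 ≡ 4^2 = 16 ≡ 16 (mod 79)
2^8 ≡ 16^2 = 256 ≡ 19 (mod 79)
2^16 ≡ 19^2 = 361 ≡ 45 (mod 79)
2^32 ≡ 45^2 = 2025 ≡ 50 (mod 79)
2^64 ≡ 50^2 = 2500 ≡ 51 (mod 79)
78 = 64 + 8 + 4 + 2 in binary powers of 2.
So 2^78 ≡ 51 · 19 · 16 · 4 ≡ 1 (mod 79).
Since the result is 1, base 2 gives no evidence that 79 is composite.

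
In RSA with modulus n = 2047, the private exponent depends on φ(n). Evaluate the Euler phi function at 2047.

Factor: 2047 = 23 · 89.
φ(2047) = (23−1) · (89−1) = 22 · 88 = 1936.

1936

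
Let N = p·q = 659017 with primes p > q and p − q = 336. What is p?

Since p = q + 336, we have 659017 = q(q + 336), so q² + 336q − 659017 = 0.
Discriminant: 336² + 4·659017 = 112896 + 2636068 = 2748964; √2748964 = 1658.
q = (−336 + 1658)/2 = 661, and p = q + 336 = 997.
Check: 661 · 997 = 659017.

997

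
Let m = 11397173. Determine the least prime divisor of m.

53

11397173 is odd.
Digit sum 32, not divisible by 3.
Ends in 3: not divisible by 5.
7: 11397173 = 7·1628167 + 4
11: 11397173 = 11·1036106 + 7
13: 11397173 = 13·876705 + 8
17: 11397173 = 17·670421 + 16
19: 11397173 = 19·599851 + 4
23: 11397173 = 23·495529 + 6
29: 11397173 = 29·393005 + 28
31: 11397173 = 31·367650 + 23
37: 11397173 = 37·308031 + 26
41: 11397173 = 41·277979 + 34
43: 11397173 = 43·265050 + 23
47: 11397173 = 47·242493 + 2
53: 11397173 = 53·215041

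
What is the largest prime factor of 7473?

53

7473 = 3 · 2491
2491 = 47 · 53
53 is prime.
So 7473 = 3 · 47 · 53; the largest prime factor is 53.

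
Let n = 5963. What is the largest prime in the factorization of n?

5963 = 67 · 89
89 is prime.
So 5963 = 67 · 89; the largest prime factor is 89.

89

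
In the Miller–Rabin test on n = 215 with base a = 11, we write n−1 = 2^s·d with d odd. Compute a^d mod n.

215 − 1 = 214 = 2^1 · 107, so d = 107.
11^1 ≡ 11 (mod 215)
11^2 ≡ 11^2 = 121 ≡ 121 (mod 215)
11^4 ≡ 121^2 = 14641 ≡ 21 (mod 215)
11^8 ≡ 21^2 = 441 ≡ 11 (mod 215)
11^16 ≡ 11^2 = 121 ≡ 121 (mod 215)
11^32 ≡ 121^2 = 14641 ≡ 21 (mod 215)
11^64 ≡ 21^2 = 441 ≡ 11 (mod 215)
107 = 64 + 32 + 8 + 2 + 1 in binary powers of 2.
So 11^107 ≡ 11 · 21 · 11 · 121 · 11 ≡ 121 (mod 215).
Squaring chain: 121; never reaches −1, so base 11 is a Miller–Rabin witness that 215 is composite.

121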